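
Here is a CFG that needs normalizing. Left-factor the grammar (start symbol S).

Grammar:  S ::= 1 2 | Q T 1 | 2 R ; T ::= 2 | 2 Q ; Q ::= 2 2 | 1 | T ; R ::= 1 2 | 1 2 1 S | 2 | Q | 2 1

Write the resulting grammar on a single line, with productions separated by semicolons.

T has alternatives sharing prefix '2': factor to T → 2 T' with T' → ε | Q.
R has alternatives sharing prefix '1 2': factor to R → 1 2 R' with R' → ε | 1 S.
R has alternatives sharing prefix '2': factor to R → 2 R'' with R'' → ε | 1.

S ::= 1 2 | Q T 1 | 2 R; T ::= 2 T'; Q ::= 2 2 | 1 | T; R ::= Q | 1 2 R' | 2 R''; T' ::= ε | Q; R' ::= ε | 1 S; R'' ::= ε | 1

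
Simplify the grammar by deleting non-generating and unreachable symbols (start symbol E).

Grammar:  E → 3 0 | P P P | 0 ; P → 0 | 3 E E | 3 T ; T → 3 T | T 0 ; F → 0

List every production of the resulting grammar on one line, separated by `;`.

Generating nonterminals: {E, F, P}.
Reachable from E after that: {E, P}.
Removed useless symbols: {F, T} and every production mentioning them.

E → 3 0 | P P P | 0; P → 0 | 3 E E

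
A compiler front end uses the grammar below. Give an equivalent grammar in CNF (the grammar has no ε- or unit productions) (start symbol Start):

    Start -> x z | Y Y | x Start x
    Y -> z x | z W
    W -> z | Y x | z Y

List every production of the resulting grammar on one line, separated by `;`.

Start -> X1 X2 | Y Y | X1 Y1; Y -> X2 X1 | X2 W; W -> z | Y X1 | X2 Y; X1 -> x; X2 -> z; Y1 -> Start X1

Introduce a nonterminal for each terminal appearing in a rule of length ≥ 2: X1 → x, X2 → z.
Binarize each right-hand side of length ≥ 3 by chaining fresh nonterminals (Y1, Y2, …): affected rules were Start → X1 Start X1.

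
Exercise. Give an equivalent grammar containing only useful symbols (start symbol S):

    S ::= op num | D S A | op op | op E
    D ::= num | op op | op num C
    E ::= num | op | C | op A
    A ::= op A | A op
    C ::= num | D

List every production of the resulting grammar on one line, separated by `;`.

Generating nonterminals: {C, D, E, S}.
Reachable from S after that: {C, D, E, S}.
Removed useless symbols: {A} and every production mentioning them.

S ::= op num | op op | op E; D ::= num | op op | op num C; E ::= num | op | C; C ::= num | D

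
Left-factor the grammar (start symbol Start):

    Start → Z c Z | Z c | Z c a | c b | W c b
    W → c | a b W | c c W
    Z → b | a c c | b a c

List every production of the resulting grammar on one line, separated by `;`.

Start → c b | W c b | Z c Start1; W → a b W | c W1; Z → a c c | b Z1; Start1 → Z | ε | a; W1 → ε | c W; Z1 → ε | a c

Start has alternatives sharing prefix 'Z c': factor to Start → Z c Start1 with Start1 → Z | ε | a.
W has alternatives sharing prefix 'c': factor to W → c W1 with W1 → ε | c W.
Z has alternatives sharing prefix 'b': factor to Z → b Z1 with Z1 → ε | a c.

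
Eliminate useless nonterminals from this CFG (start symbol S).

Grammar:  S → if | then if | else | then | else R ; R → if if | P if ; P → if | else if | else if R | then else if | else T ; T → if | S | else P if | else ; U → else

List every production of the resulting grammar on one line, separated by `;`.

Generating nonterminals: {P, R, S, T, U}.
Reachable from S after that: {P, R, S, T}.
Removed useless symbols: {U} and every production mentioning them.

S → if | then if | else | then | else R; R → if if | P if; P → if | else if | else if R | then else if | else T; T → if | S | else P if | else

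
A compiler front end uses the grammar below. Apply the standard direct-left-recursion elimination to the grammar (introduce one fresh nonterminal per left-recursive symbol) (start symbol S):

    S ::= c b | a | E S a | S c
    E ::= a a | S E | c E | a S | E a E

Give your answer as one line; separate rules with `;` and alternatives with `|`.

S ::= c b S' | a S' | E S a S'; E ::= a a E' | S E E' | c E E' | a S E'; S' ::= c S' | eps; E' ::= a E E' | eps

Directly left-recursive nonterminals: S, E.
For S: α = {c}, β = {c b, a, E S a}. Rewrite as S → β S' and S' → α S' | ε.
For E: α = {a E}, β = {a a, S E, c E, a S}. Rewrite as E → β E' and E' → α E' | ε.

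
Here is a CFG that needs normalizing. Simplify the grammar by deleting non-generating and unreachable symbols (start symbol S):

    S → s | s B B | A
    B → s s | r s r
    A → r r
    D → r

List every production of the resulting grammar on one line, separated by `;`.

S → s | s B B | A; B → s s | r s r; A → r r

Generating nonterminals: {A, B, D, S}.
Reachable from S after that: {A, B, S}.
Removed useless symbols: {D} and every production mentioning them.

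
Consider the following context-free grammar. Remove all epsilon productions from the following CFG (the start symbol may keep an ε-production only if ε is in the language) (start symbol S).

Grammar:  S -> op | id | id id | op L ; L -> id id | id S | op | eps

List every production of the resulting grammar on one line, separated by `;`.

S -> op | id | id id | op L; L -> id id | id S | op

The nullable symbols are {L}.
ε ∉ L(G), so no ε-production is kept.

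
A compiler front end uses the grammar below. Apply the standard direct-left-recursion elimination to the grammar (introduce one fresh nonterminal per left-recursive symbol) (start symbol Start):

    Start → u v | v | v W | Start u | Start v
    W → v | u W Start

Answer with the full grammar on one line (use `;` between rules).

Start → u v Start1 | v Start1 | v W Start1; W → v | u W Start; Start1 → u Start1 | v Start1 | epsilon

Left recursion appears on Start.
For Start: α = {u, v}, β = {u v, v, v W}. Rewrite as Start → β Start1 and Start1 → α Start1 | ε.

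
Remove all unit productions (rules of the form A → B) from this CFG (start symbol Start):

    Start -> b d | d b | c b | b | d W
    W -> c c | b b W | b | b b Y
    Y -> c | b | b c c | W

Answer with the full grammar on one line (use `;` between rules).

Start -> b d | d b | c b | b | d W; W -> c c | b b W | b | b b Y; Y -> c c | b b W | b | b b Y | c | b c c

Unit pairs: Y ⇒* {W}.
For every A with A ⇒* B via unit rules, add B's non-unit alternatives to A; then delete every rule of the form X → Y.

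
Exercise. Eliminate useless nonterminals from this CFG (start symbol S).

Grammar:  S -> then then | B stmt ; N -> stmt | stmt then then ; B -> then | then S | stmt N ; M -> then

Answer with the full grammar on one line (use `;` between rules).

Generating nonterminals: {B, M, N, S}.
Reachable from S after that: {B, N, S}.
Removed useless symbols: {M} and every production mentioning them.

S -> then then | B stmt; N -> stmt | stmt then then; B -> then | then S | stmt N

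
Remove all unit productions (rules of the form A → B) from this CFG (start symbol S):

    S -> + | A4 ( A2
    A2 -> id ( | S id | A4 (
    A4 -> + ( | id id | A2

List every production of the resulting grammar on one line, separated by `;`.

Unit pairs: A4 ⇒* {A2}.
For every A with A ⇒* B via unit rules, add B's non-unit alternatives to A; then delete every rule of the form X → Y.

S -> + | A4 ( A2; A2 -> id ( | S id | A4 (; A4 -> + ( | id id | id ( | S id | A4 (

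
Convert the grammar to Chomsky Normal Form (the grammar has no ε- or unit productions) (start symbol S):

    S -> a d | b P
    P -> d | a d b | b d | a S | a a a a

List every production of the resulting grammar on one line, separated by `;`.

S -> X1 X2 | X3 P; P -> d | X1 Y1 | X3 X2 | X1 S | X1 Y2; X1 -> a; X2 -> d; X3 -> b; Y1 -> X2 X3; Y2 -> X1 Y3; Y3 -> X1 X1

Introduce a nonterminal for each terminal appearing in a rule of length ≥ 2: X1 → a, X2 → d, X3 → b.
Binarize each right-hand side of length ≥ 3 by chaining fresh nonterminals (Y1, Y2, …): affected rules were P → X1 X2 X3; P → X1 X1 X1 X1.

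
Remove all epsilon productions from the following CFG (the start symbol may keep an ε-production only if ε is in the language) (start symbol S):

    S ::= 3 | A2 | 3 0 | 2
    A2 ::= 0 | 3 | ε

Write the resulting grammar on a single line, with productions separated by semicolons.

The nullable symbols are {A2, S}.
ε ∈ L(G) since S is nullable, so keep S → ε.

S ::= 3 | A2 | 3 0 | 2 | ε; A2 ::= 0 | 3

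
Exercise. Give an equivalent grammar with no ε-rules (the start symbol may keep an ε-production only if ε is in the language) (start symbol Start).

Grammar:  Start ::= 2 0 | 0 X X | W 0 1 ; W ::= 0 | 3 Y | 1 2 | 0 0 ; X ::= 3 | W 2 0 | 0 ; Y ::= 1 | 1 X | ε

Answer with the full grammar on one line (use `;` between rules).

The nullable symbols are {Y}.
ε ∉ L(G), so no ε-production is kept.
Expand every rule over subsets of its nullable positions: W → 3 Y gives 3 Y | 3.

Start ::= 2 0 | 0 X X | W 0 1; W ::= 0 | 3 Y | 3 | 1 2 | 0 0; X ::= 3 | W 2 0 | 0; Y ::= 1 | 1 X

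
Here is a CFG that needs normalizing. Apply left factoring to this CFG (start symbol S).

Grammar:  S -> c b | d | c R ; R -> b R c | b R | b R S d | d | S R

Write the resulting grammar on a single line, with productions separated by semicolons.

S has alternatives sharing prefix 'c': factor to S → c S' with S' → b | R.
R has alternatives sharing prefix 'b R': factor to R → b R R' with R' → c | ε | S d.

S -> d | c S'; R -> d | S R | b R R'; S' -> b | R; R' -> c | ε | S d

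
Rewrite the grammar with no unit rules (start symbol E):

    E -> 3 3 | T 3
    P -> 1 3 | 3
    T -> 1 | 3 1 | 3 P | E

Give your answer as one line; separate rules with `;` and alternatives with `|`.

E -> 3 3 | T 3; P -> 1 3 | 3; T -> 3 3 | T 3 | 1 | 3 1 | 3 P

Unit pairs: T ⇒* {E}.
For every A with A ⇒* B via unit rules, add B's non-unit alternatives to A; then delete every rule of the form X → Y.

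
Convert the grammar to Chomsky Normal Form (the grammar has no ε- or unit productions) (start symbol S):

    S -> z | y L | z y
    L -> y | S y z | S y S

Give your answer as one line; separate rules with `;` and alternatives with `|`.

Introduce a nonterminal for each terminal appearing in a rule of length ≥ 2: X1 → y, X2 → z.
Binarize each right-hand side of length ≥ 3 by chaining fresh nonterminals (Y1, Y2, …): affected rules were L → S X1 X2; L → S X1 S.

S -> z | X1 L | X2 X1; L -> y | S Y1 | S Y2; X1 -> y; X2 -> z; Y1 -> X1 X2; Y2 -> X1 S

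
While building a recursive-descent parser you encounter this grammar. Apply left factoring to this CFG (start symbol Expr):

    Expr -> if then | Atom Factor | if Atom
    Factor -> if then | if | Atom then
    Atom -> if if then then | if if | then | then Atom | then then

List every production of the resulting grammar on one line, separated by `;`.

Expr -> Atom Factor | if Expr1; Factor -> Atom then | if Factor1; Atom -> then Atom1 | if if Atom2; Expr1 -> then | Atom; Factor1 -> then | epsilon; Atom1 -> epsilon | Atom | then; Atom2 -> then then | epsilon

Expr has alternatives sharing prefix 'if': factor to Expr → if Expr1 with Expr1 → then | Atom.
Factor has alternatives sharing prefix 'if': factor to Factor → if Factor1 with Factor1 → then | ε.
Atom has alternatives sharing prefix 'then': factor to Atom → then Atom1 with Atom1 → ε | Atom | then.
Atom has alternatives sharing prefix 'if if': factor to Atom → if if Atom2 with Atom2 → then then | ε.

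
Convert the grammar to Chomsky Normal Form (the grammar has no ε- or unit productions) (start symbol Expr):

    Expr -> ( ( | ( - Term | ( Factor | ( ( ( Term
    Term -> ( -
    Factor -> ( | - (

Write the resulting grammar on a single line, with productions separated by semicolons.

Introduce a nonterminal for each terminal appearing in a rule of length ≥ 2: X1 → (, X2 → -.
Binarize each right-hand side of length ≥ 3 by chaining fresh nonterminals (Y1, Y2, …): affected rules were Expr → X1 X2 Term; Expr → X1 X1 X1 Term.

Expr -> X1 X1 | X1 Y1 | X1 Factor | X1 Y2; Term -> X1 X2; Factor -> ( | X2 X1; X1 -> (; X2 -> -; Y1 -> X2 Term; Y2 -> X1 Y3; Y3 -> X1 Term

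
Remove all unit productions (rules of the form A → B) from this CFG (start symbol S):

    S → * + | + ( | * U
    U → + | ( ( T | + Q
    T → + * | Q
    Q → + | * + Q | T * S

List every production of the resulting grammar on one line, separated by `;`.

S → * + | + ( | * U; U → + | ( ( T | + Q; T → + | * + Q | T * S | + *; Q → + | * + Q | T * S

Unit pairs: T ⇒* {Q}.
For every A with A ⇒* B via unit rules, add B's non-unit alternatives to A; then delete every rule of the form X → Y.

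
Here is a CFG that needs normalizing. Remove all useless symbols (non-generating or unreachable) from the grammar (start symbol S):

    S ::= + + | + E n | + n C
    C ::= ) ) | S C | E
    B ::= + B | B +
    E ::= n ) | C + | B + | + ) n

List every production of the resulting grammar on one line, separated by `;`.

S ::= + + | + E n | + n C; C ::= ) ) | S C | E; E ::= n ) | C + | + ) n

Generating nonterminals: {C, E, S}.
Reachable from S after that: {C, E, S}.
Removed useless symbols: {B} and every production mentioning them.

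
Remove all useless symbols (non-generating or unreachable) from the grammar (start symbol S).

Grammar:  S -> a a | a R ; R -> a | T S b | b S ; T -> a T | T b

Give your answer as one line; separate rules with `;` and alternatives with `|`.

Generating nonterminals: {R, S}.
Reachable from S after that: {R, S}.
Removed useless symbols: {T} and every production mentioning them.

S -> a a | a R; R -> a | b S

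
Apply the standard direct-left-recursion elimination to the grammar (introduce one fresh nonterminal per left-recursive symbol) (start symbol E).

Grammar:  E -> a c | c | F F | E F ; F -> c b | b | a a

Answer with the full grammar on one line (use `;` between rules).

E is directly left-recursive.
For E: α = {F}, β = {a c, c, F F}. Rewrite as E → β E' and E' → α E' | ε.

E -> a c E' | c E' | F F E'; F -> c b | b | a a; E' -> F E' | ε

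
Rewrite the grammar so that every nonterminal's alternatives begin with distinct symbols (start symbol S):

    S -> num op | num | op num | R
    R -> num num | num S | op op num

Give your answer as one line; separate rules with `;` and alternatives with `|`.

S -> op num | R | num S'; R -> op op num | num R'; S' -> op | ε; R' -> num | S

S has alternatives sharing prefix 'num': factor to S → num S' with S' → op | ε.
R has alternatives sharing prefix 'num': factor to R → num R' with R' → num | S.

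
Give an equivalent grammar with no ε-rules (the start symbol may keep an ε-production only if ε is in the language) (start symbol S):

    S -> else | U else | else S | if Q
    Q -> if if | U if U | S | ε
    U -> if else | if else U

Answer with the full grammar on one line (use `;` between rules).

The nullable symbols are {Q}.
ε ∉ L(G), so no ε-production is kept.
Expand every rule over subsets of its nullable positions: S → if Q gives if Q | if.

S -> else | U else | else S | if Q | if; Q -> if if | U if U | S; U -> if else | if else U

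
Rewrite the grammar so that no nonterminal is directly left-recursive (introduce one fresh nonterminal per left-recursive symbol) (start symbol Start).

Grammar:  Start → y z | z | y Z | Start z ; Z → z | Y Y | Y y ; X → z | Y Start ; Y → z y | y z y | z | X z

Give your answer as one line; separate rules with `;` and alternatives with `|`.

Start is directly left-recursive.
For Start: α = {z}, β = {y z, z, y Z}. Rewrite as Start → β Start1 and Start1 → α Start1 | ε.

Start → y z Start1 | z Start1 | y Z Start1; Z → z | Y Y | Y y; X → z | Y Start; Y → z y | y z y | z | X z; Start1 → z Start1 | ε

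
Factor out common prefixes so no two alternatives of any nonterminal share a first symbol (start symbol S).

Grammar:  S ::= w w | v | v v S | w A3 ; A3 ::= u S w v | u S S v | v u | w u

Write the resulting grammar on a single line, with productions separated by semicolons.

S has alternatives sharing prefix 'w': factor to S → w S' with S' → w | A3.
S has alternatives sharing prefix 'v': factor to S → v S'' with S'' → ε | v S.
A3 has alternatives sharing prefix 'u S': factor to A3 → u S A3' with A3' → w v | S v.

S ::= w S' | v S''; A3 ::= v u | w u | u S A3'; S' ::= w | A3; S'' ::= epsilon | v S; A3' ::= w v | S v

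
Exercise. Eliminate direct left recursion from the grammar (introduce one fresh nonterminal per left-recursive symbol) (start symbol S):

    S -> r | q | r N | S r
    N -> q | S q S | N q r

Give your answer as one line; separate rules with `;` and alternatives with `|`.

Left recursion appears on S, N.
For S: α = {r}, β = {r, q, r N}. Rewrite as S → β S' and S' → α S' | ε.
For N: α = {q r}, β = {q, S q S}. Rewrite as N → β N' and N' → α N' | ε.

S -> r S' | q S' | r N S'; N -> q N' | S q S N'; S' -> r S' | ε; N' -> q r N' | ε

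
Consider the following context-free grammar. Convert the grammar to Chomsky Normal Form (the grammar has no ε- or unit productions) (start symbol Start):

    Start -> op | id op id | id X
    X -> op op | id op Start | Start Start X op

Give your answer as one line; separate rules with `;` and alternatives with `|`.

Introduce a nonterminal for each terminal appearing in a rule of length ≥ 2: X1 → id, X2 → op.
Binarize each right-hand side of length ≥ 3 by chaining fresh nonterminals (Y1, Y2, …): affected rules were Start → X1 X2 X1; X → X1 X2 Start; X → Start Start X X2.

Start -> op | X1 Y1 | X1 X; X -> X2 X2 | X1 Y2 | Start Y3; X1 -> id; X2 -> op; Y1 -> X2 X1; Y2 -> X2 Start; Y3 -> Start Y4; Y4 -> X X2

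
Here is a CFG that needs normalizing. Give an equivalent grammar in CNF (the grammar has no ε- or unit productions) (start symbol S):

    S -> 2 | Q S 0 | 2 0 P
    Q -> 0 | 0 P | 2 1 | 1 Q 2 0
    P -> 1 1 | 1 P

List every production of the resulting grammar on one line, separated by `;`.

Introduce a nonterminal for each terminal appearing in a rule of length ≥ 2: X1 → 0, X2 → 2, X3 → 1.
Binarize each right-hand side of length ≥ 3 by chaining fresh nonterminals (Y1, Y2, …): affected rules were S → Q S X1; S → X2 X1 P; Q → X3 Q X2 X1.

S -> 2 | Q Y1 | X2 Y2; Q -> 0 | X1 P | X2 X3 | X3 Y3; P -> X3 X3 | X3 P; X1 -> 0; X2 -> 2; X3 -> 1; Y1 -> S X1; Y2 -> X1 P; Y3 -> Q Y4; Y4 -> X2 X1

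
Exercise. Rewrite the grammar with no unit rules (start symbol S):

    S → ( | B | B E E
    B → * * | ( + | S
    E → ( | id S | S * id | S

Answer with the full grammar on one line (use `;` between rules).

S → * * | ( + | ( | B E E; B → * * | ( + | ( | B E E; E → * * | ( + | ( | id S | S * id | B E E

Unit pairs: B ⇒* {S}; E ⇒* {B, S}; S ⇒* {B}.
For each unit pair (A, B), copy every non-unit production of B to A, then drop all unit productions.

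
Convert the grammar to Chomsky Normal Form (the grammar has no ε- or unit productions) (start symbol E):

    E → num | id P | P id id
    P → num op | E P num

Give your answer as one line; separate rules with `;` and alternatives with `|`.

E → num | X1 P | P Y1; P → X2 X3 | E Y2; X1 → id; X2 → num; X3 → op; Y1 → X1 X1; Y2 → P X2

Introduce a nonterminal for each terminal appearing in a rule of length ≥ 2: X1 → id, X2 → num, X3 → op.
Binarize each right-hand side of length ≥ 3 by chaining fresh nonterminals (Y1, Y2, …): affected rules were E → P X1 X1; P → E P X2.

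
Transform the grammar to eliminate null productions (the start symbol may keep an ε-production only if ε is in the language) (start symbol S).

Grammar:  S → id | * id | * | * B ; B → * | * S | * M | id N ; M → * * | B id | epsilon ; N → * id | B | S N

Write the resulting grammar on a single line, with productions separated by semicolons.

S → id | * id | * | * B; B → * | * S | * M | id N; M → * * | B id; N → * id | B | S N

Nullable nonterminals: {M}.
ε ∉ L(G), so no ε-production is kept.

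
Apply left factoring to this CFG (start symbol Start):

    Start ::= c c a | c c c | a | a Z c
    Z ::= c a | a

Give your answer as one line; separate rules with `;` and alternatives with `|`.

Start ::= c c Start1 | a Start2; Z ::= c a | a; Start1 ::= a | c; Start2 ::= ε | Z c

Start has alternatives sharing prefix 'c c': factor to Start → c c Start1 with Start1 → a | c.
Start has alternatives sharing prefix 'a': factor to Start → a Start2 with Start2 → ε | Z c.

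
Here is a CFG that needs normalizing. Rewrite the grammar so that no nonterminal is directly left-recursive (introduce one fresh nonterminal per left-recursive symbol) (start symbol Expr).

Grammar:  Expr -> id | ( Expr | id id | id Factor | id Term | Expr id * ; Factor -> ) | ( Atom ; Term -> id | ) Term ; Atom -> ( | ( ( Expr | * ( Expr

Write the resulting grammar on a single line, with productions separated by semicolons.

Expr is directly left-recursive.
For Expr: α = {id *}, β = {id, ( Expr, id id, id Factor, id Term}. Rewrite as Expr → β Expr1 and Expr1 → α Expr1 | ε.

Expr -> id Expr1 | ( Expr Expr1 | id id Expr1 | id Factor Expr1 | id Term Expr1; Factor -> ) | ( Atom; Term -> id | ) Term; Atom -> ( | ( ( Expr | * ( Expr; Expr1 -> id * Expr1 | ε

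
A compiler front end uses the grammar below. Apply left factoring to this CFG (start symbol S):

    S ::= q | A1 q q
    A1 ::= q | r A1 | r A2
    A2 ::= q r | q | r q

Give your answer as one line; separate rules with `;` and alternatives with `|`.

A1 has alternatives sharing prefix 'r': factor to A1 → r A1' with A1' → A1 | A2.
A2 has alternatives sharing prefix 'q': factor to A2 → q A2' with A2' → r | ε.

S ::= q | A1 q q; A1 ::= q | r A1'; A2 ::= r q | q A2'; A1' ::= A1 | A2; A2' ::= r | ε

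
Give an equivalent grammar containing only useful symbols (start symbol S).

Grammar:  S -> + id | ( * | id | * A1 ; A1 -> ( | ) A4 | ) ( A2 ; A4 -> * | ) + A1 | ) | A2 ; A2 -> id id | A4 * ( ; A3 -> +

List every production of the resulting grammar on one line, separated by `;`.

Generating nonterminals: {A1, A2, A3, A4, S}.
Reachable from S after that: {A1, A2, A4, S}.
Removed useless symbols: {A3} and every production mentioning them.

S -> + id | ( * | id | * A1; A1 -> ( | ) A4 | ) ( A2; A4 -> * | ) + A1 | ) | A2; A2 -> id id | A4 * (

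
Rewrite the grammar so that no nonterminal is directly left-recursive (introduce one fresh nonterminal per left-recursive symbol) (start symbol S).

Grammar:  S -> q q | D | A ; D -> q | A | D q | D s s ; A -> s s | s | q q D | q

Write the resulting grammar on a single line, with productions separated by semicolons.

S -> q q | D | A; D -> q D' | A D'; A -> s s | s | q q D | q; D' -> q D' | s s D' | epsilon

D is directly left-recursive.
For D: α = {q, s s}, β = {q, A}. Rewrite as D → β D' and D' → α D' | ε.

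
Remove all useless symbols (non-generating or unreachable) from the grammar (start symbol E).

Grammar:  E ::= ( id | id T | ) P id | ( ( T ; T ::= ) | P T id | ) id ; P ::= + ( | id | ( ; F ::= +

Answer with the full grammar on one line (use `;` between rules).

E ::= ( id | id T | ) P id | ( ( T; T ::= ) | P T id | ) id; P ::= + ( | id | (

Generating nonterminals: {E, F, P, T}.
Reachable from E after that: {E, P, T}.
Removed useless symbols: {F} and every production mentioning them.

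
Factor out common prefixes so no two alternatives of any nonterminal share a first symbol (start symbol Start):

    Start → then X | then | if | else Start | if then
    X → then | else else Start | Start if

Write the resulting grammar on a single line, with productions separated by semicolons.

Start → else Start | then Start1 | if Start2; X → then | else else Start | Start if; Start1 → X | eps; Start2 → eps | then

Start has alternatives sharing prefix 'then': factor to Start → then Start1 with Start1 → X | ε.
Start has alternatives sharing prefix 'if': factor to Start → if Start2 with Start2 → ε | then.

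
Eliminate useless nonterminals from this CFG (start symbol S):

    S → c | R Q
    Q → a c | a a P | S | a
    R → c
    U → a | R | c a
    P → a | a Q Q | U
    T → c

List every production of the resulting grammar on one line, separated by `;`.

Generating nonterminals: {P, Q, R, S, T, U}.
Reachable from S after that: {P, Q, R, S, U}.
Removed useless symbols: {T} and every production mentioning them.

S → c | R Q; Q → a c | a a P | S | a; R → c; U → a | R | c a; P → a | a Q Q | U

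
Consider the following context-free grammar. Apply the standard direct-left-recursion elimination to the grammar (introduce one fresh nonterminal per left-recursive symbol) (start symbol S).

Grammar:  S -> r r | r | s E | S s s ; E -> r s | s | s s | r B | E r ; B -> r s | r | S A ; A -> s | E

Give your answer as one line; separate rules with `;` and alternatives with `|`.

S -> r r S' | r S' | s E S'; E -> r s E' | s E' | s s E' | r B E'; B -> r s | r | S A; A -> s | E; S' -> s s S' | eps; E' -> r E' | eps

S, E are directly left-recursive.
For S: α = {s s}, β = {r r, r, s E}. Rewrite as S → β S' and S' → α S' | ε.
For E: α = {r}, β = {r s, s, s s, r B}. Rewrite as E → β E' and E' → α E' | ε.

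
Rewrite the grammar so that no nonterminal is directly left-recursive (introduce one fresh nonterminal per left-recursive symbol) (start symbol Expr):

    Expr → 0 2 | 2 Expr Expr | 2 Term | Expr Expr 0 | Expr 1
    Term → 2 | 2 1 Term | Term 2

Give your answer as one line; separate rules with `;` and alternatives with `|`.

Left recursion appears on Expr, Term.
For Expr: α = {Expr 0, 1}, β = {0 2, 2 Expr Expr, 2 Term}. Rewrite as Expr → β Expr1 and Expr1 → α Expr1 | ε.
For Term: α = {2}, β = {2, 2 1 Term}. Rewrite as Term → β Term1 and Term1 → α Term1 | ε.

Expr → 0 2 Expr1 | 2 Expr Expr Expr1 | 2 Term Expr1; Term → 2 Term1 | 2 1 Term Term1; Expr1 → Expr 0 Expr1 | 1 Expr1 | ε; Term1 → 2 Term1 | ε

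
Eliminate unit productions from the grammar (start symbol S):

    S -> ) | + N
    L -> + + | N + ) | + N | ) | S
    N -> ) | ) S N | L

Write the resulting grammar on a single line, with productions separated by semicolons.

Unit pairs: L ⇒* {S}; N ⇒* {L, S}.
For each unit pair (A, B), copy every non-unit production of B to A, then drop all unit productions.

S -> ) | + N; L -> + + | N + ) | + N | ); N -> + + | N + ) | + N | ) | ) S N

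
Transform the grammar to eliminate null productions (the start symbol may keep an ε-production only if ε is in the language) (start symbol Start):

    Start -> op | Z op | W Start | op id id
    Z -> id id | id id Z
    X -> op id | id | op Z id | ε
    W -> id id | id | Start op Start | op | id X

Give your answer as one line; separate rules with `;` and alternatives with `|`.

Start -> op | Z op | W Start | op id id; Z -> id id | id id Z; X -> op id | id | op Z id; W -> id id | id | Start op Start | op | id X

The nullable symbols are {X}.
ε ∉ L(G), so no ε-production is kept.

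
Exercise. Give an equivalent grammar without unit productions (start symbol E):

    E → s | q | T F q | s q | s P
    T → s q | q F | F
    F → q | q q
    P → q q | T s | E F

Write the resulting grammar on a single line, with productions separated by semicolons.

E → s | q | T F q | s q | s P; T → q | q q | s q | q F; F → q | q q; P → q q | T s | E F

Unit pairs: T ⇒* {F}.
For each unit pair (A, B), copy every non-unit production of B to A, then drop all unit productions.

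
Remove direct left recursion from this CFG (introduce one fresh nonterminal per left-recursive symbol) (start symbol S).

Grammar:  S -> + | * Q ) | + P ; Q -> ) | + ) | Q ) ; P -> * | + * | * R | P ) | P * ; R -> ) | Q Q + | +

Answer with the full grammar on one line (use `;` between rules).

Q, P are directly left-recursive.
For Q: α = {)}, β = {), + )}. Rewrite as Q → β Q' and Q' → α Q' | ε.
For P: α = {), *}, β = {*, + *, * R}. Rewrite as P → β P' and P' → α P' | ε.

S -> + | * Q ) | + P; Q -> ) Q' | + ) Q'; P -> * P' | + * P' | * R P'; R -> ) | Q Q + | +; Q' -> ) Q' | ε; P' -> ) P' | * P' | ε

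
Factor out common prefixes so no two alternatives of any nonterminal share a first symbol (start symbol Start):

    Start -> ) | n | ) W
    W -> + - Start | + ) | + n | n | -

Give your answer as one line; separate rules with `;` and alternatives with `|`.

Start has alternatives sharing prefix ')': factor to Start → ) Start1 with Start1 → ε | W.
W has alternatives sharing prefix '+': factor to W → + W1 with W1 → - Start | ) | n.

Start -> n | ) Start1; W -> n | - | + W1; Start1 -> epsilon | W; W1 -> - Start | ) | n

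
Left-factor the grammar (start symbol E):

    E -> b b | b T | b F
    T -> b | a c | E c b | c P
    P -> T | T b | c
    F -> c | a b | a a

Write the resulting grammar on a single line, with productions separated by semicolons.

E has alternatives sharing prefix 'b': factor to E → b E' with E' → b | T | F.
P has alternatives sharing prefix 'T': factor to P → T P' with P' → ε | b.
F has alternatives sharing prefix 'a': factor to F → a F' with F' → b | a.

E -> b E'; T -> b | a c | E c b | c P; P -> c | T P'; F -> c | a F'; E' -> b | T | F; P' -> eps | b; F' -> b | a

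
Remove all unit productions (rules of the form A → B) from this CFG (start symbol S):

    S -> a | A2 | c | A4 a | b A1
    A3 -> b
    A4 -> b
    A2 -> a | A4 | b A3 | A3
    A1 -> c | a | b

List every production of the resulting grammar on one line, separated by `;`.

S -> b | a | b A3 | c | A4 a | b A1; A3 -> b; A4 -> b; A2 -> b | a | b A3; A1 -> c | a | b

Unit pairs: A2 ⇒* {A3, A4}; S ⇒* {A2, A3, A4}.
For every A with A ⇒* B via unit rules, add B's non-unit alternatives to A; then delete every rule of the form X → Y.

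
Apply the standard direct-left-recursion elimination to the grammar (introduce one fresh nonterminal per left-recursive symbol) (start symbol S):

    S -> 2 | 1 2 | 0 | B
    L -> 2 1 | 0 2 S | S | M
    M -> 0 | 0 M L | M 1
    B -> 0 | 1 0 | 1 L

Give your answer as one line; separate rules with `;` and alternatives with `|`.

Directly left-recursive nonterminal: M.
For M: α = {1}, β = {0, 0 M L}. Rewrite as M → β M' and M' → α M' | ε.

S -> 2 | 1 2 | 0 | B; L -> 2 1 | 0 2 S | S | M; M -> 0 M' | 0 M L M'; B -> 0 | 1 0 | 1 L; M' -> 1 M' | epsilon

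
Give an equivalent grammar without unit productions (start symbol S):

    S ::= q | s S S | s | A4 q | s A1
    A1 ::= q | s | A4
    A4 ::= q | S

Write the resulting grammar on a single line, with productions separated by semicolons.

Unit pairs: A1 ⇒* {A4, S}; A4 ⇒* {S}.
For every A with A ⇒* B via unit rules, add B's non-unit alternatives to A; then delete every rule of the form X → Y.

S ::= q | s S S | s | A4 q | s A1; A1 ::= q | s | s S S | A4 q | s A1; A4 ::= q | s S S | s | A4 q | s A1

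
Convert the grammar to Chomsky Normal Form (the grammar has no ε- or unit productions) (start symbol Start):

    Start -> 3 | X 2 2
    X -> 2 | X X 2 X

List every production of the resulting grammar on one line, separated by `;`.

Start -> 3 | X Y1; X -> 2 | X Y2; X1 -> 2; Y1 -> X1 X1; Y2 -> X Y3; Y3 -> X1 X

Introduce a nonterminal for each terminal appearing in a rule of length ≥ 2: X1 → 2.
Binarize each right-hand side of length ≥ 3 by chaining fresh nonterminals (Y1, Y2, …): affected rules were Start → X X1 X1; X → X X X1 X.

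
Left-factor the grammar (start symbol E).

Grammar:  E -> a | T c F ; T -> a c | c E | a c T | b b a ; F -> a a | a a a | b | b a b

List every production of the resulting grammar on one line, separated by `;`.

T has alternatives sharing prefix 'a c': factor to T → a c T' with T' → ε | T.
F has alternatives sharing prefix 'a a': factor to F → a a F' with F' → ε | a.
F has alternatives sharing prefix 'b': factor to F → b F'' with F'' → ε | a b.

E -> a | T c F; T -> c E | b b a | a c T'; F -> a a F' | b F''; T' -> ε | T; F' -> ε | a; F'' -> ε | a b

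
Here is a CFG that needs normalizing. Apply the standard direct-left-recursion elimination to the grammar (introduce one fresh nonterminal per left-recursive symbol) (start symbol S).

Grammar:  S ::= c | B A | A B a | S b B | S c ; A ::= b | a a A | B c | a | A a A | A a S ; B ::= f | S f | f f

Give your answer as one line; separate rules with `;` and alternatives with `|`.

S, A are directly left-recursive.
For S: α = {b B, c}, β = {c, B A, A B a}. Rewrite as S → β S' and S' → α S' | ε.
For A: α = {a A, a S}, β = {b, a a A, B c, a}. Rewrite as A → β A' and A' → α A' | ε.

S ::= c S' | B A S' | A B a S'; A ::= b A' | a a A A' | B c A' | a A'; B ::= f | S f | f f; S' ::= b B S' | c S' | ε; A' ::= a A A' | a S A' | ε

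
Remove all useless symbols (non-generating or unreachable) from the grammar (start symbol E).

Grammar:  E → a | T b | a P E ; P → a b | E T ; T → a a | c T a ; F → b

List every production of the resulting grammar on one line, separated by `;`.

Generating nonterminals: {E, F, P, T}.
Reachable from E after that: {E, P, T}.
Removed useless symbols: {F} and every production mentioning them.

E → a | T b | a P E; P → a b | E T; T → a a | c T a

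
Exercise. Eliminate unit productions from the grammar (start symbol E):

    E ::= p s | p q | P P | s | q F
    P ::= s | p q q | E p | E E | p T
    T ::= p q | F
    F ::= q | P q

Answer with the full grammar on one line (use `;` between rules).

E ::= p s | p q | P P | s | q F; P ::= s | p q q | E p | E E | p T; T ::= q | P q | p q; F ::= q | P q

Unit pairs: T ⇒* {F}.
For each unit pair (A, B), copy every non-unit production of B to A, then drop all unit productions.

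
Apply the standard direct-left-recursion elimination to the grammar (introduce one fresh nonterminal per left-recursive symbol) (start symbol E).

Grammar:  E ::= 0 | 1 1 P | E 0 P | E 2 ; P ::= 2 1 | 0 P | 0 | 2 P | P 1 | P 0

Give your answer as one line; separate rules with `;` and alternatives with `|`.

Left recursion appears on E, P.
For E: α = {0 P, 2}, β = {0, 1 1 P}. Rewrite as E → β E' and E' → α E' | ε.
For P: α = {1, 0}, β = {2 1, 0 P, 0, 2 P}. Rewrite as P → β P' and P' → α P' | ε.

E ::= 0 E' | 1 1 P E'; P ::= 2 1 P' | 0 P P' | 0 P' | 2 P P'; E' ::= 0 P E' | 2 E' | ε; P' ::= 1 P' | 0 P' | ε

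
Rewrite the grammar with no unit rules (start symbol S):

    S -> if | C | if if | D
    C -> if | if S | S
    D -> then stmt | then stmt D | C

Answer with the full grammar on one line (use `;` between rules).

S -> then stmt | then stmt D | if | if S | if if; C -> then stmt | then stmt D | if | if S | if if; D -> if | if if | if S | then stmt | then stmt D

Unit pairs: C ⇒* {D, S}; D ⇒* {C, S}; S ⇒* {C, D}.
For each unit pair (A, B), copy every non-unit production of B to A, then drop all unit productions.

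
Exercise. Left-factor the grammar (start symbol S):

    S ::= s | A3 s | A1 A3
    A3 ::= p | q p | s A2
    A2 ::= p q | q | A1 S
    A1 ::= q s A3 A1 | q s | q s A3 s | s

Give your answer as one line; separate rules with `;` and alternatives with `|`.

A1 has alternatives sharing prefix 'q s': factor to A1 → q s A1' with A1' → A3 A1 | ε | A3 s.
A1' has alternatives sharing prefix 'A3': factor to A1' → A3 A1'' with A1'' → A1 | s.

S ::= s | A3 s | A1 A3; A3 ::= p | q p | s A2; A2 ::= p q | q | A1 S; A1 ::= s | q s A1'; A1' ::= ε | A3 A1''; A1'' ::= A1 | s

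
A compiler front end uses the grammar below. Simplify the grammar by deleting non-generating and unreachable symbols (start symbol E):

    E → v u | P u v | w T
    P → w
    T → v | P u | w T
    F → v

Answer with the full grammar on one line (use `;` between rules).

Generating nonterminals: {E, F, P, T}.
Reachable from E after that: {E, P, T}.
Removed useless symbols: {F} and every production mentioning them.

E → v u | P u v | w T; P → w; T → v | P u | w T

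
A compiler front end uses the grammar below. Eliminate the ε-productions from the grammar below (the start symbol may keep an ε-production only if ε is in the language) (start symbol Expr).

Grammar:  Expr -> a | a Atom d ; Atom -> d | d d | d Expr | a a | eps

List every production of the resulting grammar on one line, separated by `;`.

The nullable symbols are {Atom}.
ε ∉ L(G), so no ε-production is kept.
Add the nullable-subset variants: Expr → a Atom d gives a Atom d | a d.

Expr -> a | a Atom d | a d; Atom -> d | d d | d Expr | a a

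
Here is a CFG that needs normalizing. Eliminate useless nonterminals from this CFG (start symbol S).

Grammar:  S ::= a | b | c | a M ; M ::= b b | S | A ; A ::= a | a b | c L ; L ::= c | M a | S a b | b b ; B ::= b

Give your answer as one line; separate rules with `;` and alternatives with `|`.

Generating nonterminals: {A, B, L, M, S}.
Reachable from S after that: {A, L, M, S}.
Removed useless symbols: {B} and every production mentioning them.

S ::= a | b | c | a M; M ::= b b | S | A; A ::= a | a b | c L; L ::= c | M a | S a b | b b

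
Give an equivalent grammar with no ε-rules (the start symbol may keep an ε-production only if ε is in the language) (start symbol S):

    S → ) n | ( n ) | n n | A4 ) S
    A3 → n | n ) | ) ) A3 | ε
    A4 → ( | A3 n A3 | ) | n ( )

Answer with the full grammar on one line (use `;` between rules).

Nullable set = {A3}.
ε ∉ L(G), so no ε-production is kept.
Expand every rule over subsets of its nullable positions: A3 → ) ) A3 gives ) ) A3 | ) ). A4 → A3 n A3 gives A3 n A3 | A3 n | n A3 | n.

S → ) n | ( n ) | n n | A4 ) S; A3 → n | n ) | ) ) A3 | ) ); A4 → ( | A3 n A3 | A3 n | n A3 | n | ) | n ( )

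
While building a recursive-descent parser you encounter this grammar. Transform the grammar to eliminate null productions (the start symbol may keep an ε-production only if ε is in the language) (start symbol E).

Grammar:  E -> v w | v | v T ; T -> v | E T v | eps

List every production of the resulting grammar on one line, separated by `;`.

The nullable symbols are {T}.
ε ∉ L(G), so no ε-production is kept.
Expand every rule over subsets of its nullable positions: T → E T v gives E T v | E v.

E -> v w | v | v T; T -> v | E T v | E v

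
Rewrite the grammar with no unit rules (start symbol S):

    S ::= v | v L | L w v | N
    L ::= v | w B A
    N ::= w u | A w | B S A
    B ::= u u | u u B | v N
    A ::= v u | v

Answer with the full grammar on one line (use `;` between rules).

Unit pairs: S ⇒* {N}.
Replace each nonterminal's rules with the union of the non-unit rules of every nonterminal it unit-derives.

S ::= v | v L | L w v | w u | A w | B S A; L ::= v | w B A; N ::= w u | A w | B S A; B ::= u u | u u B | v N; A ::= v u | v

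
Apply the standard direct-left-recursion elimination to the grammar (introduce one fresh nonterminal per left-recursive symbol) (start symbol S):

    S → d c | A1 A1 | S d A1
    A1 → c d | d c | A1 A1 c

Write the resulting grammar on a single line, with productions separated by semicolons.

Left recursion appears on S, A1.
For S: α = {d A1}, β = {d c, A1 A1}. Rewrite as S → β S' and S' → α S' | ε.
For A1: α = {A1 c}, β = {c d, d c}. Rewrite as A1 → β A1' and A1' → α A1' | ε.

S → d c S' | A1 A1 S'; A1 → c d A1' | d c A1'; S' → d A1 S' | ε; A1' → A1 c A1' | ε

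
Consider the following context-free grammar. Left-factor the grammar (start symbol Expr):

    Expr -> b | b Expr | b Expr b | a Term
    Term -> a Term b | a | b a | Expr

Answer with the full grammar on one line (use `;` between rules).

Expr has alternatives sharing prefix 'b': factor to Expr → b Expr1 with Expr1 → ε | Expr | Expr b.
Term has alternatives sharing prefix 'a': factor to Term → a Term1 with Term1 → Term b | ε.
Expr1 has alternatives sharing prefix 'Expr': factor to Expr1 → Expr Expr11 with Expr11 → ε | b.

Expr -> a Term | b Expr1; Term -> b a | Expr | a Term1; Expr1 -> epsilon | Expr Expr11; Term1 -> Term b | epsilon; Expr11 -> epsilon | b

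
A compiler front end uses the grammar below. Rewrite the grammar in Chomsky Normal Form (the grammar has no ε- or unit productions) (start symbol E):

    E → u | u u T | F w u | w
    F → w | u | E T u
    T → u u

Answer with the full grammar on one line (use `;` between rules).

Introduce a nonterminal for each terminal appearing in a rule of length ≥ 2: X1 → u, X2 → w.
Binarize each right-hand side of length ≥ 3 by chaining fresh nonterminals (Y1, Y2, …): affected rules were E → X1 X1 T; E → F X2 X1; F → E T X1.

E → u | X1 Y1 | F Y2 | w; F → w | u | E Y3; T → X1 X1; X1 → u; X2 → w; Y1 → X1 T; Y2 → X2 X1; Y3 → T X1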